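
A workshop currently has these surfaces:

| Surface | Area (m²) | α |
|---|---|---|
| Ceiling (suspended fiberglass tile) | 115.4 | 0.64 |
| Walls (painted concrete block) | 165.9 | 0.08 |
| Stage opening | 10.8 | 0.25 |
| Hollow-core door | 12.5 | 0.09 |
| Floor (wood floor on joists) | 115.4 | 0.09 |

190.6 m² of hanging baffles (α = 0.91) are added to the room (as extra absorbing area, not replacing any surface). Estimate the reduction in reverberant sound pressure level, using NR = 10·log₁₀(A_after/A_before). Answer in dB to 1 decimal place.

Total absorption A_before = 115.4·0.64 + 165.9·0.08 + 10.8·0.25 + 12.5·0.09 + 115.4·0.09
  = 73.856 + 13.272 + 2.700 + 1.125 + 10.386 = 101.339 m² sabins.
Treatment contributes 190.6·0.91 = 173.446 sabins.
A_after = 101.339 + 173.446 = 274.785 sabins.
Reduction = 10 log₁₀(A_after/A_before) = 10 log₁₀(2.7115) = 4.3 dB.

4.3 dB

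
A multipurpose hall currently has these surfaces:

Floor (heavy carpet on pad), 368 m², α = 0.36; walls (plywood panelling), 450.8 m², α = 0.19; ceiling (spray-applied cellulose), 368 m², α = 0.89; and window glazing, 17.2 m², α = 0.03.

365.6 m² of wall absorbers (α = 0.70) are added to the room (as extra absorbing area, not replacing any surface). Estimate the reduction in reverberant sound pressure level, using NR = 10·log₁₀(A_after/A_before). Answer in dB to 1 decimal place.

1.7 dB

Equivalent absorption area: A_before = 368·0.36 + 450.8·0.19 + 368·0.89 + 17.2·0.03 = 546.168 m².
Added absorption = 365.6 × 0.70 = 255.920 sabins.
A_after = 546.168 + 255.920 = 802.088 sabins.
Reduction = 10 log₁₀(A_after/A_before) = 10 log₁₀(1.4686) = 1.7 dB.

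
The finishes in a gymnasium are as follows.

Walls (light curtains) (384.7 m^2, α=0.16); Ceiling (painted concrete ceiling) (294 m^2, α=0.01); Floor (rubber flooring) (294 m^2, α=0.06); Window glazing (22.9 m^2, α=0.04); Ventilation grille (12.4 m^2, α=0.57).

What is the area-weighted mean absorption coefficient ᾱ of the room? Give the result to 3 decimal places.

0.089

Total surface area S = 1008.0 m^2.
Σ(Sᵢαᵢ) = 384.7×0.16 + 294×0.01 + 294×0.06 + 22.9×0.04 + 12.4×0.57 = 90.116.
ᾱ = A/S = 0.089.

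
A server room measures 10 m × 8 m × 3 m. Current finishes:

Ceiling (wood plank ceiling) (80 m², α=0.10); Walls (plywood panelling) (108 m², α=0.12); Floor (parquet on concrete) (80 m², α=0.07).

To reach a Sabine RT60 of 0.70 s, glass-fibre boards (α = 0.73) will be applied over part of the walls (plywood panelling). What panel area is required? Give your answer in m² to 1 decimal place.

Equivalent absorption area: A₁ = 80·0.10 + 108·0.12 + 80·0.07 = 26.560 m².
V = 240 m³. Target absorption A₂ = 0.161 × 240 / 0.70 = 55.200 sabins.
ΔA needed = 55.200 − 26.560 = 28.640 sabins.
Net gain per m²: Δα = 0.73 − 0.12 = 0.61.
Area = ΔA/Δα = 28.640/0.61 = 47.0 m².

47.0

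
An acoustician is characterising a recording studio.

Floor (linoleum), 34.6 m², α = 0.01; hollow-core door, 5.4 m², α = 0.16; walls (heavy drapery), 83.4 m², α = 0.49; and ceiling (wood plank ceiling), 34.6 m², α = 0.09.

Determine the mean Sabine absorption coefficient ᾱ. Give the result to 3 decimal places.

Total surface area S = 158.0 m².
A = 34.6*0.01 + 5.4*0.16 + 83.4*0.49 + 34.6*0.09 = 45.190 sabins.
ᾱ = A/S = 0.286.

0.286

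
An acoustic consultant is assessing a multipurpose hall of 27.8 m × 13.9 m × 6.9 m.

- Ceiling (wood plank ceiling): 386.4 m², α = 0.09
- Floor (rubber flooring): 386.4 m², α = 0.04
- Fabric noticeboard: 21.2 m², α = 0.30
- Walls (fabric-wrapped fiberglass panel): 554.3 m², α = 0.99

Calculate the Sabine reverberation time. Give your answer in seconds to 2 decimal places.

A = Σ Sᵢαᵢ = 386.4×0.09 + 386.4×0.04 + 21.2×0.30 + 554.3×0.99 = 605.349 sabins.
Room volume: 2666.298 m³.
T = 0.161 V/A = 0.161·2666.298/605.349 = 0.71 s.

0.71 sec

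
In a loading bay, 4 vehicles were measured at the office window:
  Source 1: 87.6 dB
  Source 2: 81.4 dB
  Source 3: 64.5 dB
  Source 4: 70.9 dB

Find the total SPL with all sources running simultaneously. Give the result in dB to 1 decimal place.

88.6 dB

Σ 10^(Lᵢ/10) = 7.286e+08.
L_total = 10·log₁₀(7.286e+08) = 88.6 dB.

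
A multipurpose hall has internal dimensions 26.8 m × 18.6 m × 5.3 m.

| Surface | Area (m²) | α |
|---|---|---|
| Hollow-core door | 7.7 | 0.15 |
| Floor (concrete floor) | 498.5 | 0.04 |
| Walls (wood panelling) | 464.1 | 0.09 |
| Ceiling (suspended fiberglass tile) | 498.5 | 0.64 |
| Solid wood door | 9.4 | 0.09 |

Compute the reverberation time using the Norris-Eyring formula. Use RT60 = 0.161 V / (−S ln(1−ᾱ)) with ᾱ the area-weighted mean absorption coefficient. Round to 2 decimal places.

Total surface area S = 7.7 + 498.5 + 464.1 + 498.5 + 9.4 = 1478.2 m².
Σ(Sᵢαᵢ) = 7.7·0.15 + 498.5·0.04 + 464.1·0.09 + 498.5·0.64 + 9.4·0.09 = 382.750.
Mean coefficient ᾱ = A/S = 0.2589.
−S·ln(1−ᾱ) = −1478.2 × ln(1 − 0.2589) = 442.898.
V = 26.8 × 18.6 × 5.3 = 2641.944 m³.
T = 0.161·V/[−S·ln(1−ᾱ)] = 0.161·2641.944/442.898 = 0.96 s.

0.96 s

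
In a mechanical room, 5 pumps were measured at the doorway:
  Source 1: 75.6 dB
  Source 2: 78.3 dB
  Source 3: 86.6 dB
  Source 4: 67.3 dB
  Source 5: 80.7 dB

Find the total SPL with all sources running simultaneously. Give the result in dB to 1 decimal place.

Converting to relative power and adding: 10^(75.6/10) + 10^(78.3/10) + 10^(86.6/10) + 10^(67.3/10) + 10^(80.7/10) = 6.839e+08.
Combined level = 10 log₁₀(6.839e+08) = 88.3 dB.

88.3 dB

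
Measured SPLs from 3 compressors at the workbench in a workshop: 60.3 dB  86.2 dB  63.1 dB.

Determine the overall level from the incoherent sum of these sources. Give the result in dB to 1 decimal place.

86.2 dB

Σ 10^(Lᵢ/10) = 4.2e+08.
Back to dB: 10·log₁₀ Σ = 86.2 dB.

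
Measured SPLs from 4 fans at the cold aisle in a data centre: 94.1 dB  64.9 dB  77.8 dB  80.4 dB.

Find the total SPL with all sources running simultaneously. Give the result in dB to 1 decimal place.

94.4 dB

Sum in the linear (power) domain: Σ 10^(Lᵢ/10) = 10^(94.1/10) + 10^(64.9/10) + 10^(77.8/10) + 10^(80.4/10) = 2.743e+09.
Back to dB: 10·log₁₀ Σ = 94.4 dB.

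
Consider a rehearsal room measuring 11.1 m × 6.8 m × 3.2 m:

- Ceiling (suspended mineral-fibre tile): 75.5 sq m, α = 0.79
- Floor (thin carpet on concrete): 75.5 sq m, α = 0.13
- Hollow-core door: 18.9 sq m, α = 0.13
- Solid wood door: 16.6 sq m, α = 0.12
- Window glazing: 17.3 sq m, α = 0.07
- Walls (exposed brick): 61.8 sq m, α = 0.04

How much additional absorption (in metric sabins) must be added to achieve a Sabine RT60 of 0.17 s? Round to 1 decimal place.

151.2 sabins

Equivalent absorption area: A₁ = 75.5·0.79 + 75.5·0.13 + 18.9·0.13 + 16.6·0.12 + 17.3·0.07 + 61.8·0.04 = 77.592 sq m.
V = 241.536 m³. Required absorption A₂ = 0.161 × 241.536 / 0.17 = 228.749 sabins.
ΔA = A₂ − A₁ = 228.749 − 77.592 = 151.2 sabins.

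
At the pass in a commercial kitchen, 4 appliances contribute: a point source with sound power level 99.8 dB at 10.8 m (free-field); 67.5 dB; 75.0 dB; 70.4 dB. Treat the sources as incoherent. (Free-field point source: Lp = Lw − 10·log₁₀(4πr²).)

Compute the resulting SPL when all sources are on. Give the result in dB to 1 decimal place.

77.4 dB

Source at 10.8 m: Lp = 99.8 − 10·log₁₀(4π·10.8²) = 99.8 − 10·log₁₀(1465.741) = 68.1 dB.
Converting to relative power and adding: 10^(68.1/10) + 10^(67.5/10) + 10^(75.0/10) + 10^(70.4/10) = 5.467e+07.
Back to dB: 10·log₁₀ Σ = 77.4 dB.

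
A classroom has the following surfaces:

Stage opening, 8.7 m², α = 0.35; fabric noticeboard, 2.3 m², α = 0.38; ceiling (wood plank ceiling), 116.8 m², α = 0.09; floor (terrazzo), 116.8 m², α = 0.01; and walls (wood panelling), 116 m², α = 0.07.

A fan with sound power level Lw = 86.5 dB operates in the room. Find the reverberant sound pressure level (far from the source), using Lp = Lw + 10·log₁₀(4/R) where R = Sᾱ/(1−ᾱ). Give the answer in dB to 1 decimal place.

78.5 dB

Σ(Sᵢαᵢ) = 8.7×0.35 + 2.3×0.38 + 116.8×0.09 + 116.8×0.01 + 116×0.07 = 23.719; total area S = 360.6 m².
ᾱ = 0.0658, so room constant R = A/(1−ᾱ) = 25.390 m².
Lp = 86.5 + 10·log₁₀(4/25.390) = 86.5 + (-8.03) = 78.5 dB.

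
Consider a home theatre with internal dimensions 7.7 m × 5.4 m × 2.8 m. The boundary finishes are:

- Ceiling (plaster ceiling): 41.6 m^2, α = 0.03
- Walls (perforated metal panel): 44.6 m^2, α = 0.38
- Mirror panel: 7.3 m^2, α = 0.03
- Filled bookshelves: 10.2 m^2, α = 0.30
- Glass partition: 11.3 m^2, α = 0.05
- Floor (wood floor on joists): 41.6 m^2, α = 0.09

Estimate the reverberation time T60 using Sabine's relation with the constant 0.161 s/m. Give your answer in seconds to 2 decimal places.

Total absorption A = 41.6×0.03 + 44.6×0.38 + 7.3×0.03 + 10.2×0.30 + 11.3×0.05 + 41.6×0.09
  = 1.248 + 16.948 + 0.219 + 3.060 + 0.565 + 3.744 = 25.784 m^2 sabins.
Room volume: 116.424 m³.
RT60 = 0.161 · V / A = 0.161 × 116.424 / 25.784 = 0.73 s.

0.73 seconds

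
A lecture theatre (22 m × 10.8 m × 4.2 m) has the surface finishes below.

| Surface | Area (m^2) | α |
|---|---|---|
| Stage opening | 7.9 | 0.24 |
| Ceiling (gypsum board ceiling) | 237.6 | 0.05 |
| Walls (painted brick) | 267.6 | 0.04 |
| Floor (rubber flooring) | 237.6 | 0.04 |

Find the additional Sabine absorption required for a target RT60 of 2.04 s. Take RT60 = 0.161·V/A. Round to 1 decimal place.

Total absorption A₁ = 7.9×0.24 + 237.6×0.05 + 267.6×0.04 + 237.6×0.04
  = 1.896 + 11.880 + 10.704 + 9.504 = 33.984 m^2 sabins.
Target A₂ = 0.161·997.92/2.04 = 78.757 sabins (V = 997.92 m³).
Shortfall: 78.757 − 33.984 = 44.8 sabins.

44.8 sabins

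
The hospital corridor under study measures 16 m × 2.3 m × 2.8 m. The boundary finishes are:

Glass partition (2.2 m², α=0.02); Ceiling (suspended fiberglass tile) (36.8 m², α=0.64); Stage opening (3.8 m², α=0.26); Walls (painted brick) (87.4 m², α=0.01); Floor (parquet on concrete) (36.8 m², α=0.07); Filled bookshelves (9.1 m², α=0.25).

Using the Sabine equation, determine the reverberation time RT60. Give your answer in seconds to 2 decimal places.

Summing Sᵢαᵢ: 0.044 + 23.552 + 0.988 + 0.874 + 2.576 + 2.275 → A = 30.309 sabins.
V = 16·2.3·2.8 = 103.04 m³.
RT60 = 0.161 · V / A = 0.161 × 103.04 / 30.309 = 0.55 s.

0.55 sec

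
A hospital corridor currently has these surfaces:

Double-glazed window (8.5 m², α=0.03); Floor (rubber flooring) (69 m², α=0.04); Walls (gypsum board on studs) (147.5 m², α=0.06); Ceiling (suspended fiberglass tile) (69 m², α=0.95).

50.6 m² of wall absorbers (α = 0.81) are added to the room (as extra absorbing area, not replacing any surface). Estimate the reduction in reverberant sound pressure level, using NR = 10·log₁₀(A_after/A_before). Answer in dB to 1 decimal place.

Equivalent absorption area: A_before = 8.5·0.03 + 69·0.04 + 147.5·0.06 + 69·0.95 = 77.415 m².
Added absorption = 50.6 × 0.81 = 40.986 sabins.
A_after = 77.415 + 40.986 = 118.401 sabins.
Reduction = 10 log₁₀(A_after/A_before) = 10 log₁₀(1.5294) = 1.8 dB.

1.8 dB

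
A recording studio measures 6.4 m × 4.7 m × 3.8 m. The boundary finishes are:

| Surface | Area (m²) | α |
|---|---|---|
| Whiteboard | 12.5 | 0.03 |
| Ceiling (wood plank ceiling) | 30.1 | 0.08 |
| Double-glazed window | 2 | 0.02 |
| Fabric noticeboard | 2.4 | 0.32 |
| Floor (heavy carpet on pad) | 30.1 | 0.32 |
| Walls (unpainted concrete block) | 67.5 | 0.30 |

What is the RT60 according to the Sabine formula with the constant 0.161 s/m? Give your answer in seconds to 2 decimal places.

0.55 sec

A = Σ Sᵢαᵢ = 12.5×0.03 + 30.1×0.08 + 2×0.02 + 2.4×0.32 + 30.1×0.32 + 67.5×0.30 = 33.473 sabins.
Volume V = 6.4 × 4.7 × 3.8 = 114.304 m³.
T = 0.161 V/A = 0.161·114.304/33.473 = 0.55 s.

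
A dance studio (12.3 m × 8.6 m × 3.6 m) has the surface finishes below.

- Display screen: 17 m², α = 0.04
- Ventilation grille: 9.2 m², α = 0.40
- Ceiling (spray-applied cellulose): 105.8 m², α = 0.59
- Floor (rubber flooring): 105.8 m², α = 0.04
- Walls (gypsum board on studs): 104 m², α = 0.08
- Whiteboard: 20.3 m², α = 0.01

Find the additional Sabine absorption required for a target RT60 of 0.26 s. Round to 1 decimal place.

156.3 sabins

Total absorption A₁ = 17*0.04 + 9.2*0.40 + 105.8*0.59 + 105.8*0.04 + 104*0.08 + 20.3*0.01
  = 0.680 + 3.680 + 62.422 + 4.232 + 8.320 + 0.203 = 79.537 m² sabins.
For T = 0.26 s, need A₂ = 0.161·V/T = 0.161·380.808/0.26 = 235.808 sabins.
ΔA = A₂ − A₁ = 235.808 − 79.537 = 156.3 sabins.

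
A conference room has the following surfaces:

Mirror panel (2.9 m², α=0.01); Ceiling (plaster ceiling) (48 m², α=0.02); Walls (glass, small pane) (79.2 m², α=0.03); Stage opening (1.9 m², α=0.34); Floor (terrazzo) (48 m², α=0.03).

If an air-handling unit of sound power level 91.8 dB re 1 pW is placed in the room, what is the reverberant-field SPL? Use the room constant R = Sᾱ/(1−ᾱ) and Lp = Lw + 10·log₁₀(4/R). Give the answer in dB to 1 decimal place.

Σ(Sᵢαᵢ) = 2.9×0.01 + 48×0.02 + 79.2×0.03 + 1.9×0.34 + 48×0.03 = 5.451; total area S = 180.0 m².
ᾱ = 0.0303, so room constant R = A/(1−ᾱ) = 5.621 m².
Lp = 91.8 + 10·log₁₀(4/5.621) = 91.8 + (-1.48) = 90.3 dB.

90.3 dB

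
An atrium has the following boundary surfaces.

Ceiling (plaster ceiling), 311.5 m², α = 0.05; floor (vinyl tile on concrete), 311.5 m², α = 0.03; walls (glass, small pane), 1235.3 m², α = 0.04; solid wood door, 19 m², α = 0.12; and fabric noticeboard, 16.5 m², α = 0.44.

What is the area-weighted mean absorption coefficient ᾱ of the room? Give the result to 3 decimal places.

0.044

Total surface area S = 1893.8 m².
Σ(Sᵢαᵢ) = 311.5·0.05 + 311.5·0.03 + 1235.3·0.04 + 19·0.12 + 16.5·0.44 = 83.872.
ᾱ = 83.872 / 1893.8 = 0.044.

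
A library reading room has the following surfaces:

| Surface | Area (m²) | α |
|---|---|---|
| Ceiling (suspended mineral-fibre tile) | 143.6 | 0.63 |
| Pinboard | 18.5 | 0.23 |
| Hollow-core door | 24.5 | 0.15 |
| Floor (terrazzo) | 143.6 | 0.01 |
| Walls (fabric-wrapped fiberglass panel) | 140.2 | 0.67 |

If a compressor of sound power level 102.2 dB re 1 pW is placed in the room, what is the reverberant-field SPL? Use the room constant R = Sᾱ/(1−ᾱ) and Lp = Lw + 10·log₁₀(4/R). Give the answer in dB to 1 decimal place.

A = 193.768 sabins; S = 470.4 m².
ᾱ = 0.4119, so room constant R = A/(1−ᾱ) = 329.481 m².
Lp = 102.2 + 10·log₁₀(4/329.481) = 102.2 + (-19.16) = 83.0 dB.

83.0 dB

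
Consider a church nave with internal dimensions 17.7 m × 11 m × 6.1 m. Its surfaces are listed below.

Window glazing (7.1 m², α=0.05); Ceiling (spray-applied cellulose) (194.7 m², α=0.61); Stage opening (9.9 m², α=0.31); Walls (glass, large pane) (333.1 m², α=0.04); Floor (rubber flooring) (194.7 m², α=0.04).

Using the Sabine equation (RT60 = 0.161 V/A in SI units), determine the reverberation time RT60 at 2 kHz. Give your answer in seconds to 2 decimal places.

A = Σ Sᵢαᵢ = 7.1*0.05 + 194.7*0.61 + 9.9*0.31 + 333.1*0.04 + 194.7*0.04 = 143.303 sabins.
V = 17.7·11·6.1 = 1187.67 m³.
T = 0.161 V/A = 0.161·1187.67/143.303 = 1.33 s.

1.33 s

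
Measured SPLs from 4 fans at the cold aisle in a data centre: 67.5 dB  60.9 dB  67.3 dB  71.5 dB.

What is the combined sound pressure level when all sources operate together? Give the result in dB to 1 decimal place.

Sum in the linear (power) domain: Σ 10^(Lᵢ/10) = 10^(67.5/10) + 10^(60.9/10) + 10^(67.3/10) + 10^(71.5/10) = 2.635e+07.
Combined level = 10 log₁₀(2.635e+07) = 74.2 dB.

74.2 dB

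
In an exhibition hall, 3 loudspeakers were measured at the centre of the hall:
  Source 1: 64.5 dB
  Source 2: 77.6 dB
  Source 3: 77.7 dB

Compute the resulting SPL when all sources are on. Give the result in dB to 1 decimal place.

80.8 dB

Sum in the linear (power) domain: Σ 10^(Lᵢ/10) = 10^(64.5/10) + 10^(77.6/10) + 10^(77.7/10) = 1.192e+08.
L_total = 10·log₁₀(1.192e+08) = 80.8 dB.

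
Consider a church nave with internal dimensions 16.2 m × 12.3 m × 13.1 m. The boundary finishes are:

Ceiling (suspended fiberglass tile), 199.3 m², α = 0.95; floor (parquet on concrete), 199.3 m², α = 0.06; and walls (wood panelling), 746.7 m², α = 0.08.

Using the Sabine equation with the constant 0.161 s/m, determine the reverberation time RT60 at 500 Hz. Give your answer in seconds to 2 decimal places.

1.61 sec

A = Σ Sᵢαᵢ = 199.3·0.95 + 199.3·0.06 + 746.7·0.08 = 261.029 sabins.
Room volume: 2610.306 m³.
T = 0.161 V/A = 0.161·2610.306/261.029 = 1.61 s.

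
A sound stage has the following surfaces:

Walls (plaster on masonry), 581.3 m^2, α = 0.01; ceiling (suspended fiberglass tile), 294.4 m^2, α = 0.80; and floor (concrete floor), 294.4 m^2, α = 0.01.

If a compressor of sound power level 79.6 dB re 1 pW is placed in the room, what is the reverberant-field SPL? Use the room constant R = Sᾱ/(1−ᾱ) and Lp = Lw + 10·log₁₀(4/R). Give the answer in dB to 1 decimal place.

60.7 dB

Σ(Sᵢαᵢ) = 581.3×0.01 + 294.4×0.80 + 294.4×0.01 = 244.277; total area S = 1170.1 m^2.
ᾱ = 244.277/1170.1 = 0.2088; R = Sᾱ/(1−ᾱ) = 244.277/(1−0.2088) = 308.742 m^2.
Lp = 79.6 + 10·log₁₀(4/308.742) = 79.6 + (-18.88) = 60.7 dB.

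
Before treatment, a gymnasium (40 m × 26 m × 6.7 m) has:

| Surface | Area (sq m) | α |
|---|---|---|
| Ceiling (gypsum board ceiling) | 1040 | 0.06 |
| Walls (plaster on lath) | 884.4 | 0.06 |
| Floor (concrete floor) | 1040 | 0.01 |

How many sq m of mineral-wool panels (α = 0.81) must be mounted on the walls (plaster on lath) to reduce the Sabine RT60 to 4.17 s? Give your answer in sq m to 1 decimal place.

Total absorption A₁ = 1040*0.06 + 884.4*0.06 + 1040*0.01
  = 62.400 + 53.064 + 10.400 = 125.864 sq m sabins.
Required A₂ = 0.161·6968/4.17 = 269.028 sabins.
ΔA needed = 269.028 − 125.864 = 143.164 sabins.
Net gain per sq m: Δα = 0.81 − 0.06 = 0.75.
Panel area = 143.164 / 0.75 = 190.9 sq m.

190.9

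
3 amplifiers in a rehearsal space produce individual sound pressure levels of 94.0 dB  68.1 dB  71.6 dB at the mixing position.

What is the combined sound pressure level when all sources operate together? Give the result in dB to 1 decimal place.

Sum in the linear (power) domain: Σ 10^(Lᵢ/10) = 10^(94.0/10) + 10^(68.1/10) + 10^(71.6/10) = 2.533e+09.
L_total = 10·log₁₀(2.533e+09) = 94.0 dB.

94.0 dB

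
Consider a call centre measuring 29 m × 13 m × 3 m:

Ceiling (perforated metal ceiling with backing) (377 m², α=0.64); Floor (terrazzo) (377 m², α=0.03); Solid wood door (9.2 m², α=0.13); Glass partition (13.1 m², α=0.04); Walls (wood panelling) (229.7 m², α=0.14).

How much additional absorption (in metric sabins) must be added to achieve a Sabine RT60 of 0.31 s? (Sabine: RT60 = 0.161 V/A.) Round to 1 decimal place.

A₁ = Σ Sᵢαᵢ = 377*0.64 + 377*0.03 + 9.2*0.13 + 13.1*0.04 + 229.7*0.14 = 286.468 sabins.
For T = 0.31 s, need A₂ = 0.161·V/T = 0.161·1131/0.31 = 587.390 sabins.
Additional absorption ΔA = 587.390 − 286.468 = 300.9 sabins.

300.9 sabins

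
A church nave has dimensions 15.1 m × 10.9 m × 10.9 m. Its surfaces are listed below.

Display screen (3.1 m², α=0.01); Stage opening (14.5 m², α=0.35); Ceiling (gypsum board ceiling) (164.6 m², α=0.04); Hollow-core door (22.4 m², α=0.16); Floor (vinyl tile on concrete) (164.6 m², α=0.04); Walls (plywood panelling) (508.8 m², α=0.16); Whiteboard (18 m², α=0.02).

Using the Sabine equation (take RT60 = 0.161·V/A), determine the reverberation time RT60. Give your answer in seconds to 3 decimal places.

Summing Sᵢαᵢ: 0.031 + 5.075 + 6.584 + 3.584 + 6.584 + 81.408 + 0.360 → A = 103.626 sabins.
V = 15.1·10.9·10.9 = 1794.031 m³.
T = 0.161 V/A = 0.161·1794.031/103.626 = 2.787 s.

2.787 s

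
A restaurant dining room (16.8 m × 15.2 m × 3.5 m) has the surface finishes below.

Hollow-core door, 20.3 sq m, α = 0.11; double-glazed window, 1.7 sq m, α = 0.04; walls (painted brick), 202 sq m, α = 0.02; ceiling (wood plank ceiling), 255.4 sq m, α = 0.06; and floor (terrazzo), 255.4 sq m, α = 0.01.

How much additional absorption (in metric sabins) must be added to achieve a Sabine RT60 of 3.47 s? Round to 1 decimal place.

Total absorption A₁ = 20.3×0.11 + 1.7×0.04 + 202×0.02 + 255.4×0.06 + 255.4×0.01
  = 2.233 + 0.068 + 4.040 + 15.324 + 2.554 = 24.219 sq m sabins.
For T = 3.47 s, need A₂ = 0.161·V/T = 0.161·893.76/3.47 = 41.468 sabins.
Shortfall: 41.468 − 24.219 = 17.2 sabins.

17.2 sabins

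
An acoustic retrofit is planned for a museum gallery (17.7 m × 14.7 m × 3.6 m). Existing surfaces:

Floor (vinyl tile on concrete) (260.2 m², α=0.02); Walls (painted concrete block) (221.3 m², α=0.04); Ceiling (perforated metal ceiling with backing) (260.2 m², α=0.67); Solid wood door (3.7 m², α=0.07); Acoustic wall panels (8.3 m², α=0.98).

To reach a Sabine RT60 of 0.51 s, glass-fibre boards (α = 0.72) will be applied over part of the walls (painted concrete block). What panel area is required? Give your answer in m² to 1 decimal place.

A₁ = Σ Sᵢαᵢ = 260.2·0.02 + 221.3·0.04 + 260.2·0.67 + 3.7·0.07 + 8.3·0.98 = 196.783 sabins.
V = 936.684 m³. Target absorption A₂ = 0.161 × 936.684 / 0.51 = 295.698 sabins.
ΔA needed = 295.698 − 196.783 = 98.915 sabins.
Net gain per m²: Δα = 0.72 − 0.04 = 0.68.
Panel area = 98.915 / 0.68 = 145.5 m².

145.5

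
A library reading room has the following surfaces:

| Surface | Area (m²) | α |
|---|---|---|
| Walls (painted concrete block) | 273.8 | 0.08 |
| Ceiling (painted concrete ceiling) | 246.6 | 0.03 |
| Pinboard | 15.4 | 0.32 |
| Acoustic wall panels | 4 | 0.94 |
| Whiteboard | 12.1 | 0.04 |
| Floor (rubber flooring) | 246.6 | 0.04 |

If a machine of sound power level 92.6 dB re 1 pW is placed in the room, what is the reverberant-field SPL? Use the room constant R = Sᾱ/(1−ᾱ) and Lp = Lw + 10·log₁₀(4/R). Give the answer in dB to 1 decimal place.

81.5 dB

Σ(Sᵢαᵢ) = 273.8·0.08 + 246.6·0.03 + 15.4·0.32 + 4·0.94 + 12.1·0.04 + 246.6·0.04 = 48.338; total area S = 798.5 m².
ᾱ = 48.338/798.5 = 0.0605; R = Sᾱ/(1−ᾱ) = 48.338/(1−0.0605) = 51.451 m².
Lp = Lw + 10 log₁₀(4/R) = 92.6 -11.09 = 81.5 dB.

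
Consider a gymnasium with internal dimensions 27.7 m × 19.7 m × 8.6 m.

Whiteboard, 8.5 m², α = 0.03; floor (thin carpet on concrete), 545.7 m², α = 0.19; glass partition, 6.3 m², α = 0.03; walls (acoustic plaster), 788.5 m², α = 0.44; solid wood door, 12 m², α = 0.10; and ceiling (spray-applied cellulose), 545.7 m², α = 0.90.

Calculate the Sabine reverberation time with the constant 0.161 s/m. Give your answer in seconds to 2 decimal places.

Equivalent absorption area: A = 8.5×0.03 + 545.7×0.19 + 6.3×0.03 + 788.5×0.44 + 12×0.10 + 545.7×0.90 = 943.397 m².
V = 27.7·19.7·8.6 = 4692.934 m³.
T = 0.161 V/A = 0.161·4692.934/943.397 = 0.80 s.

0.80 s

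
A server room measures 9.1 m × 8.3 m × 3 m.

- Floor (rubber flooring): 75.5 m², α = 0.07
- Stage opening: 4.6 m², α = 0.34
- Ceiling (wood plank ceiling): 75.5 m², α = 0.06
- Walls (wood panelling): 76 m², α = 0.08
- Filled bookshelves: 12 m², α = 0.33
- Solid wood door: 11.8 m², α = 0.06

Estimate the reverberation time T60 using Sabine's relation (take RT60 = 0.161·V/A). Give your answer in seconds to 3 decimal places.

A = Σ Sᵢαᵢ = 75.5·0.07 + 4.6·0.34 + 75.5·0.06 + 76·0.08 + 12·0.33 + 11.8·0.06 = 22.127 sabins.
Volume V = 9.1 × 8.3 × 3 = 226.59 m³.
T = 0.161 V/A = 0.161·226.59/22.127 = 1.649 s.

1.649 s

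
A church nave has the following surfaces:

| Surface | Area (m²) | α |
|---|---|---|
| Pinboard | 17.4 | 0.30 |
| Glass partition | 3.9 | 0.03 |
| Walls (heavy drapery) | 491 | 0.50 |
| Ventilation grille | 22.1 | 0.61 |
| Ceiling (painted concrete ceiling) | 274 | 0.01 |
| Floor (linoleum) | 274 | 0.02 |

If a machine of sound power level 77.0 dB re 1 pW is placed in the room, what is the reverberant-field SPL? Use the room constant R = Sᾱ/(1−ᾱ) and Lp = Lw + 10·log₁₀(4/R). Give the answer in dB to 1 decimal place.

57.4 dB

A = 272.538 sabins; S = 1082.4 m².
ᾱ = 0.2518, so room constant R = A/(1−ᾱ) = 364.258 m².
Lp = Lw + 10 log₁₀(4/R) = 77.0 -19.59 = 57.4 dB.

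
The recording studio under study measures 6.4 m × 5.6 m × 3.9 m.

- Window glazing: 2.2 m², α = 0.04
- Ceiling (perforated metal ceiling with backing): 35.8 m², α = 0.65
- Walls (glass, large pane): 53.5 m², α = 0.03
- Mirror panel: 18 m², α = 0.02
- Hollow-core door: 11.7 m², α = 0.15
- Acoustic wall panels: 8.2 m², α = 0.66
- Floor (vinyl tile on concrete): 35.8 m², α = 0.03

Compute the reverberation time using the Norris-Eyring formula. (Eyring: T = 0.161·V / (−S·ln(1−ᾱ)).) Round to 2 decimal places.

0.60 seconds

Total surface area S = 2.2 + 35.8 + 53.5 + 18 + 11.7 + 8.2 + 35.8 = 165.2 m².
Absorption A = 2.2×0.04 + 35.8×0.65 + 53.5×0.03 + 18×0.02 + 11.7×0.15 + 8.2×0.66 + 35.8×0.03 = 33.564 sabins.
Mean coefficient ᾱ = A/S = 0.2032.
Eyring denominator: −S ln(1−ᾱ) = 37.525.
V = 6.4 × 5.6 × 3.9 = 139.776 m³.
T = 0.161·V/[−S·ln(1−ᾱ)] = 0.161·139.776/37.525 = 0.60 s.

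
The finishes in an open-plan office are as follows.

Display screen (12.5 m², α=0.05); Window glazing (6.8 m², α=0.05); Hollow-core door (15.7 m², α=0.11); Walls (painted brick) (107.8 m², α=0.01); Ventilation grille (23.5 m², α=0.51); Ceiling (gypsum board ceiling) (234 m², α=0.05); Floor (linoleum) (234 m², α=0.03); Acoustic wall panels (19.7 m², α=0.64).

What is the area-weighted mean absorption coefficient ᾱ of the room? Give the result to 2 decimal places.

S = Σ Sᵢ = 12.5 + 6.8 + 15.7 + 107.8 + 23.5 + 234 + 234 + 19.7 = 654.0 m².
A = 12.5×0.05 + 6.8×0.05 + 15.7×0.11 + 107.8×0.01 + 23.5×0.51 + 234×0.05 + 234×0.03 + 19.7×0.64 = 47.083 sabins.
ᾱ = A/S = 0.07.

0.07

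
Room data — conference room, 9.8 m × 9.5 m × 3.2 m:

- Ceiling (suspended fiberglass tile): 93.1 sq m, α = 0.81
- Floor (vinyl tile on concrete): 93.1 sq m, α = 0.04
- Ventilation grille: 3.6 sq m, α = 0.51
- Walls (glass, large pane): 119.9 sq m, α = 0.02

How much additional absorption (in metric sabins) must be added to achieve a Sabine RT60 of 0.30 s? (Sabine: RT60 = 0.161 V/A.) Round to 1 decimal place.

Equivalent absorption area: A₁ = 93.1*0.81 + 93.1*0.04 + 3.6*0.51 + 119.9*0.02 = 83.369 sq m.
For T = 0.30 s, need A₂ = 0.161·V/T = 0.161·297.92/0.30 = 159.884 sabins.
Additional absorption ΔA = 159.884 − 83.369 = 76.5 sabins.

76.5 sabins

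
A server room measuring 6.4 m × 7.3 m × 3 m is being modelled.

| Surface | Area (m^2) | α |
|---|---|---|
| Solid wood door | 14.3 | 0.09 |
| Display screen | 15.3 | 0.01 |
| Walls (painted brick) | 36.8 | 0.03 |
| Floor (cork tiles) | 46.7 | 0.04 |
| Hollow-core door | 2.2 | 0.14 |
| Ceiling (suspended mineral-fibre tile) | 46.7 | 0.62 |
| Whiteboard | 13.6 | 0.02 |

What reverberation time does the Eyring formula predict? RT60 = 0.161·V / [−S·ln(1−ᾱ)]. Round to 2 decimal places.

S = Σ Sᵢ = 175.6 m^2.
Absorption A = 14.3·0.09 + 15.3·0.01 + 36.8·0.03 + 46.7·0.04 + 2.2·0.14 + 46.7·0.62 + 13.6·0.02 = 33.946 sabins.
Mean coefficient ᾱ = A/S = 0.1933.
−S·ln(1−ᾱ) = −175.6 × ln(1 − 0.1933) = 37.719.
V = 6.4 × 7.3 × 3 = 140.16 m³.
T = 0.161·V/[−S·ln(1−ᾱ)] = 0.161·140.16/37.719 = 0.60 s.

0.60 s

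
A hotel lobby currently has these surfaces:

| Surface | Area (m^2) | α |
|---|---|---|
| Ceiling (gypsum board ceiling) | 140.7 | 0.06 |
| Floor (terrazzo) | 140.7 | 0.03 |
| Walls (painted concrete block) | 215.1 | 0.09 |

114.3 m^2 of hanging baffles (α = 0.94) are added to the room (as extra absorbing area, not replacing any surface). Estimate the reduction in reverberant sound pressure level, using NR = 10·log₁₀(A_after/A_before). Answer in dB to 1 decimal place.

6.4 dB

Equivalent absorption area: A_before = 140.7×0.06 + 140.7×0.03 + 215.1×0.09 = 32.022 m^2.
Added absorption = 114.3 × 0.94 = 107.442 sabins.
New total A_after = 139.464 sabins.
NR = 10·log₁₀(139.464/32.022) = 6.4 dB.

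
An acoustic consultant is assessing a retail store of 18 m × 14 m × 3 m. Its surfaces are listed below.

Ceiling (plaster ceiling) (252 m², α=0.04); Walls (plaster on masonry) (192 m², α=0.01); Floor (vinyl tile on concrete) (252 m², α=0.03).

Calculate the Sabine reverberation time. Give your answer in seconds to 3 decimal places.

6.223 seconds

Equivalent absorption area: A = 252*0.04 + 192*0.01 + 252*0.03 = 19.560 m².
Volume V = 18 × 14 × 3 = 756 m³.
T = 0.161 V/A = 0.161·756/19.560 = 6.223 s.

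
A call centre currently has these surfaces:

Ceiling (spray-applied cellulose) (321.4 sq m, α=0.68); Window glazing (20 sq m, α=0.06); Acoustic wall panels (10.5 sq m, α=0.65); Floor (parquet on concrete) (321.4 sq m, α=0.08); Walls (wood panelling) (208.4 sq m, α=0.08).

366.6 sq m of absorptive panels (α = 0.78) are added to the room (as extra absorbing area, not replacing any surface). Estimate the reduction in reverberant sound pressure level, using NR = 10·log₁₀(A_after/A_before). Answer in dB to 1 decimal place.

3.1 dB

Equivalent absorption area: A_before = 321.4*0.68 + 20*0.06 + 10.5*0.65 + 321.4*0.08 + 208.4*0.08 = 268.961 sq m.
Added absorption = 366.6 × 0.78 = 285.948 sabins.
A_after = 268.961 + 285.948 = 554.909 sabins.
Reduction = 10 log₁₀(A_after/A_before) = 10 log₁₀(2.0632) = 3.1 dB.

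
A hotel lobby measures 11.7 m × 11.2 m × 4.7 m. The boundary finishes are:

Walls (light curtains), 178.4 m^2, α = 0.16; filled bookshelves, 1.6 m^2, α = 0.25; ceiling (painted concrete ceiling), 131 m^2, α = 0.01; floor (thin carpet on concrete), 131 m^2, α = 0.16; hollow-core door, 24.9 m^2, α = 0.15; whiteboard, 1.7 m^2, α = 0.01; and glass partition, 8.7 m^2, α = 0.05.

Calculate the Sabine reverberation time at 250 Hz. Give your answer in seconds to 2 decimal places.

1.79 seconds

Equivalent absorption area: A = 178.4*0.16 + 1.6*0.25 + 131*0.01 + 131*0.16 + 24.9*0.15 + 1.7*0.01 + 8.7*0.05 = 55.401 m^2.
Room volume: 615.888 m³.
Sabine: RT60 = 0.161 × 615.888 / 55.401 = 1.79 s.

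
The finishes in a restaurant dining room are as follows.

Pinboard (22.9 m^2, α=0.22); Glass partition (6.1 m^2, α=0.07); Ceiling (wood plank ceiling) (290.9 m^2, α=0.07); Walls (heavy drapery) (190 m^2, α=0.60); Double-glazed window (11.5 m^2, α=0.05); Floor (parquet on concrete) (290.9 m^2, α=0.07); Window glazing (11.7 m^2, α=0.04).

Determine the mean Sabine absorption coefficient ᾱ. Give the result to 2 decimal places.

0.20

Total surface area S = 824.0 m^2.
Σ(Sᵢαᵢ) = 22.9×0.22 + 6.1×0.07 + 290.9×0.07 + 190×0.60 + 11.5×0.05 + 290.9×0.07 + 11.7×0.04 = 161.234.
ᾱ = A/S = 0.20.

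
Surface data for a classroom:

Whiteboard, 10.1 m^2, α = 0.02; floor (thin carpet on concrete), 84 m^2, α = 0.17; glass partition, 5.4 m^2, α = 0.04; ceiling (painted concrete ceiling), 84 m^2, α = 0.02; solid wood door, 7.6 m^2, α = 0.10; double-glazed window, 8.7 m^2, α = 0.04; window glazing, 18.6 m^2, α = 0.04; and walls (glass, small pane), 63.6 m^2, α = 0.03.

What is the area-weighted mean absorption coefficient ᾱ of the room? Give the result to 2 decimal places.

Total surface area S = 282.0 m^2.
A = 10.1×0.02 + 84×0.17 + 5.4×0.04 + 84×0.02 + 7.6×0.10 + 8.7×0.04 + 18.6×0.04 + 63.6×0.03 = 20.138 sabins.
ᾱ = 20.138 / 282.0 = 0.07.

0.07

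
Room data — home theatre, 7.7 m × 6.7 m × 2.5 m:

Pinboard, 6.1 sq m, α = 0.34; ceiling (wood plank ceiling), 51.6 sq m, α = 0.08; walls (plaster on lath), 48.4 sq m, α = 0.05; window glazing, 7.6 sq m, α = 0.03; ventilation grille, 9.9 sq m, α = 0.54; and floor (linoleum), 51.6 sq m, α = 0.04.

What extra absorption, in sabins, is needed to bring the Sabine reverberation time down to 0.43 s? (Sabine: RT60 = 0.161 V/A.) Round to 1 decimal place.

Equivalent absorption area: A₁ = 6.1·0.34 + 51.6·0.08 + 48.4·0.05 + 7.6·0.03 + 9.9·0.54 + 51.6·0.04 = 16.260 sq m.
For T = 0.43 s, need A₂ = 0.161·V/T = 0.161·128.975/0.43 = 48.291 sabins.
ΔA = A₂ − A₁ = 48.291 − 16.260 = 32.0 sabins.

32.0 sabins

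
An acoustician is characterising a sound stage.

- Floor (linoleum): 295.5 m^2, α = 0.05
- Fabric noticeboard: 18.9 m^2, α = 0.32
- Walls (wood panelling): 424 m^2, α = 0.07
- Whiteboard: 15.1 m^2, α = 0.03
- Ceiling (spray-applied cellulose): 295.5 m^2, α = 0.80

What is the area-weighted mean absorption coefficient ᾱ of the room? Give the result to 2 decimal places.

Total surface area S = 1049.0 m^2.
Weighted sum Σ Sα = 287.356.
ᾱ = 287.356 / 1049.0 = 0.27.

0.27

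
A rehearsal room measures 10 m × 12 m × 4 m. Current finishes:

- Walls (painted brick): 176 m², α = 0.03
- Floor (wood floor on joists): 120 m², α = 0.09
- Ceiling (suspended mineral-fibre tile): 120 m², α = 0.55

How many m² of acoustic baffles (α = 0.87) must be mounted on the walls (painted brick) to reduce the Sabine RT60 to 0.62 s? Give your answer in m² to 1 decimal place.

Total absorption A₁ = 176×0.03 + 120×0.09 + 120×0.55
  = 5.280 + 10.800 + 66.000 = 82.080 m² sabins.
Required A₂ = 0.161·480/0.62 = 124.645 sabins.
ΔA needed = 124.645 − 82.080 = 42.565 sabins.
Net gain per m²: Δα = 0.87 − 0.03 = 0.84.
Area = ΔA/Δα = 42.565/0.84 = 50.7 m².

50.7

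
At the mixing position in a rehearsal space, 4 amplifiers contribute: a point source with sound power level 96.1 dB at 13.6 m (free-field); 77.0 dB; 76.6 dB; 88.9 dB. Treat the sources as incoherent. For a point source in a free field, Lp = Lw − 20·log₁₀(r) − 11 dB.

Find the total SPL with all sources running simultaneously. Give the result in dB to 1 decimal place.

89.4 dB

Source at 13.6 m: Lp = 96.1 − 20·log₁₀(13.6) − 11 = 62.4 dB.
Σ 10^(Lᵢ/10) = 8.738e+08.
L_total = 10·log₁₀(8.738e+08) = 89.4 dB.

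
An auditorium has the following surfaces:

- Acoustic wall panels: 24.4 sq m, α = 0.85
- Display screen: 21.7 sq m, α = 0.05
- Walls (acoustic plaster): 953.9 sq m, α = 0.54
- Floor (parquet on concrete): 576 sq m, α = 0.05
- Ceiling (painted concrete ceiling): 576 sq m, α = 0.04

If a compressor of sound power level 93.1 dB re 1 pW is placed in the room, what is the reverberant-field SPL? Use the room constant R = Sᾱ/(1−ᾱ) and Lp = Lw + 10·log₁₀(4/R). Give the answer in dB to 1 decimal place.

A = 588.771 sabins; S = 2152.0 sq m.
ᾱ = 0.2736, so room constant R = A/(1−ᾱ) = 810.533 sq m.
Lp = Lw + 10 log₁₀(4/R) = 93.1 -23.07 = 70.0 dB.

70.0 dB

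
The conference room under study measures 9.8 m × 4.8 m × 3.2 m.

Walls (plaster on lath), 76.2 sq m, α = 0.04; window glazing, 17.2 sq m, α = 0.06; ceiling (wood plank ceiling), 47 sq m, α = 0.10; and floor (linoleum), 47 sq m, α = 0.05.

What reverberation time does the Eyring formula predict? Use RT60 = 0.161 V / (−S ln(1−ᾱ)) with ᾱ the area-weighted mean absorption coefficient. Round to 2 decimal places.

Total surface area S = 76.2 + 17.2 + 47 + 47 = 187.4 sq m.
Absorption A = 76.2·0.04 + 17.2·0.06 + 47·0.10 + 47·0.05 = 11.130 sabins.
Mean coefficient ᾱ = A/S = 0.0594.
−S·ln(1−ᾱ) = −187.4 × ln(1 − 0.0594) = 11.476.
V = 9.8 × 4.8 × 3.2 = 150.528 m³.
RT60 = 0.161 × 150.528 / 11.476 = 2.11 s.

2.11 sec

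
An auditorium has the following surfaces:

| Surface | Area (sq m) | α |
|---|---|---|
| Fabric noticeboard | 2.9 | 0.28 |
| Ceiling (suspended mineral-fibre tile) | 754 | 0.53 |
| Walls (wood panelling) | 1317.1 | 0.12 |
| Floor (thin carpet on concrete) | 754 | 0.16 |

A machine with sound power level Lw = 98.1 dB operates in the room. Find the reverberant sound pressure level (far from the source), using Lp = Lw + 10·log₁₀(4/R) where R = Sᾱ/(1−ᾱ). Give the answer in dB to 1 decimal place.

A = 679.124 sabins; S = 2828.0 sq m.
ᾱ = 679.124/2828.0 = 0.2401; R = Sᾱ/(1−ᾱ) = 679.124/(1−0.2401) = 893.702 sq m.
Lp = Lw + 10 log₁₀(4/R) = 98.1 -23.49 = 74.6 dB.

74.6 dB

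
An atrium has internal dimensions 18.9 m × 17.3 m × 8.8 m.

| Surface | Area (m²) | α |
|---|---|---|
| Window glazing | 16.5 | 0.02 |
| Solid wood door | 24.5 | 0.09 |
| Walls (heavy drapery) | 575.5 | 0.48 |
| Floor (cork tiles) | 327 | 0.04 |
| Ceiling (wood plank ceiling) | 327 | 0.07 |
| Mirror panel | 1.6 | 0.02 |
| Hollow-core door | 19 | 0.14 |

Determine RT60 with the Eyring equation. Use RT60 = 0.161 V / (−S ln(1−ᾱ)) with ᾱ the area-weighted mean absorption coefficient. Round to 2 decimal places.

1.27 s

Total surface area S = 16.5 + 24.5 + 575.5 + 327 + 327 + 1.6 + 19 = 1291.1 m².
Σ(Sᵢαᵢ) = 16.5×0.02 + 24.5×0.09 + 575.5×0.48 + 327×0.04 + 327×0.07 + 1.6×0.02 + 19×0.14 = 317.437.
Mean coefficient ᾱ = A/S = 0.2459.
−S·ln(1−ᾱ) = −1291.1 × ln(1 − 0.2459) = 364.388.
V = 18.9 × 17.3 × 8.8 = 2877.336 m³.
RT60 = 0.161 × 2877.336 / 364.388 = 1.27 s.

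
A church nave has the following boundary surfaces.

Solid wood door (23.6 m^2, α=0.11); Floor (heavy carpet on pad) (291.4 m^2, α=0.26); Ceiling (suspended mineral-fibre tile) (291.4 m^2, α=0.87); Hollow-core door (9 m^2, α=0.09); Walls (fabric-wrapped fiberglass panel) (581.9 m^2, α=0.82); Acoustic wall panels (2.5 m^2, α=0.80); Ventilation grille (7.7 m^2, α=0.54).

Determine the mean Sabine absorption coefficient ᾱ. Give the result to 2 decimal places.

Total surface area S = 1207.5 m^2.
A = 23.6*0.11 + 291.4*0.26 + 291.4*0.87 + 9*0.09 + 581.9*0.82 + 2.5*0.80 + 7.7*0.54 = 816.004 sabins.
ᾱ = 816.004 / 1207.5 = 0.68.

0.68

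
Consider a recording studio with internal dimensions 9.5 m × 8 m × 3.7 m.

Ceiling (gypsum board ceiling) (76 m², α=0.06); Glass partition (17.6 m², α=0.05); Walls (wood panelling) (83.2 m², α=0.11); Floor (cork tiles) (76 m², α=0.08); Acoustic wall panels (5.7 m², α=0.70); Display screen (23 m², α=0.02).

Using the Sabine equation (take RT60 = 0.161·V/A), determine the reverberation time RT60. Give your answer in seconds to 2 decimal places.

A = Σ Sᵢαᵢ = 76*0.06 + 17.6*0.05 + 83.2*0.11 + 76*0.08 + 5.7*0.70 + 23*0.02 = 25.122 sabins.
Volume V = 9.5 × 8 × 3.7 = 281.2 m³.
T = 0.161 V/A = 0.161·281.2/25.122 = 1.80 s.

1.80 s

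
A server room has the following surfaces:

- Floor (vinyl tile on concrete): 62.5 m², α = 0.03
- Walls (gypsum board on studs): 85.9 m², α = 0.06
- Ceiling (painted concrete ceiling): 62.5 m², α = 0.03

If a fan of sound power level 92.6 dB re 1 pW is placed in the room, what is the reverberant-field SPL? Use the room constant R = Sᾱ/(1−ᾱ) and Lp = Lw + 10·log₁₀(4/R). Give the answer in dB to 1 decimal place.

88.9 dB

A = 8.904 sabins; S = 210.9 m².
ᾱ = 0.0422, so room constant R = A/(1−ᾱ) = 9.296 m².
Lp = 92.6 + 10·log₁₀(4/9.296) = 92.6 + (-3.66) = 88.9 dB.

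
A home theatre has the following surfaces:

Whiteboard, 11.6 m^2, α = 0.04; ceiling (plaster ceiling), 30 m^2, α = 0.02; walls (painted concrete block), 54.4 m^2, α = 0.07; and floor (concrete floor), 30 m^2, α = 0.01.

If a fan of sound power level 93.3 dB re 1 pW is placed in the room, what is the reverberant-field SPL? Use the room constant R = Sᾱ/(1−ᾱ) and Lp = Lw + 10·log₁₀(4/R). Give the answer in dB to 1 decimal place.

92.0 dB

Σ(Sᵢαᵢ) = 11.6·0.04 + 30·0.02 + 54.4·0.07 + 30·0.01 = 5.172; total area S = 126.0 m^2.
ᾱ = 0.0410, so room constant R = A/(1−ᾱ) = 5.393 m^2.
Lp = Lw + 10 log₁₀(4/R) = 93.3 -1.30 = 92.0 dB.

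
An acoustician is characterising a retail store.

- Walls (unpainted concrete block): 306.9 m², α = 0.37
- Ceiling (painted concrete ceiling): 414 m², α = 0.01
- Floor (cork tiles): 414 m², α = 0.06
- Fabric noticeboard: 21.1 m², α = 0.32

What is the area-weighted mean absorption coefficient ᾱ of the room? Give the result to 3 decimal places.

S = Σ Sᵢ = 306.9 + 414 + 414 + 21.1 = 1156.0 m².
Weighted sum Σ Sα = 149.285.
ᾱ = 149.285 / 1156.0 = 0.129.

0.129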